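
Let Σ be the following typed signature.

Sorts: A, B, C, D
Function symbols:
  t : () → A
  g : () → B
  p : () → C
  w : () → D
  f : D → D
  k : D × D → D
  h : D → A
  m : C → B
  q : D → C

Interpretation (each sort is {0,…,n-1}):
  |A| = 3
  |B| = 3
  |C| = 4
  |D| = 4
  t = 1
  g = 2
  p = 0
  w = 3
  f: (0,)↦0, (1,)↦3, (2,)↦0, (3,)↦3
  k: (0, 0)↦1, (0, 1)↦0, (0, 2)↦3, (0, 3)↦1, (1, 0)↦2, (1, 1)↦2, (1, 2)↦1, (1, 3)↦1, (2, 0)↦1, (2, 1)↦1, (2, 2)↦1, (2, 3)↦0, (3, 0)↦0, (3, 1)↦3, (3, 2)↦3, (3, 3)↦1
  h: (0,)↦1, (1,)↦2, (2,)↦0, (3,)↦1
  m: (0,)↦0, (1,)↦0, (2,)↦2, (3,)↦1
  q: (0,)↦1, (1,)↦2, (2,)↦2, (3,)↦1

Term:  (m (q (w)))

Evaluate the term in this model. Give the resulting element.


  w = 3
  (q (w)) = q(3,) = 1
  (m (q (w))) = m(1,) = 0

value = 0


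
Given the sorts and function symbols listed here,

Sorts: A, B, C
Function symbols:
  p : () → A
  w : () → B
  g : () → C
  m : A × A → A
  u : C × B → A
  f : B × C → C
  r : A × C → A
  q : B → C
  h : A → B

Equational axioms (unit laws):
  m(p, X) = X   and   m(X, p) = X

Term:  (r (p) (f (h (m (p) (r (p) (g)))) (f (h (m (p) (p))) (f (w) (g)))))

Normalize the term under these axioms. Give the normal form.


1. (r (p) (f (h (m (p) (r (p) (g)))) (f (h (m (p) (p))) (f (w) (g)))))  →  (r (p) (f (h (r (p) (g))) (f (h (m (p) (p))) (f (w) (g)))))
2. (r (p) (f (h (r (p) (g))) (f (h (m (p) (p))) (f (w) (g)))))  →  (r (p) (f (h (r (p) (g))) (f (h (p)) (f (w) (g)))))

normal form = (r (p) (f (h (r (p) (g))) (f (h (p)) (f (w) (g)))))


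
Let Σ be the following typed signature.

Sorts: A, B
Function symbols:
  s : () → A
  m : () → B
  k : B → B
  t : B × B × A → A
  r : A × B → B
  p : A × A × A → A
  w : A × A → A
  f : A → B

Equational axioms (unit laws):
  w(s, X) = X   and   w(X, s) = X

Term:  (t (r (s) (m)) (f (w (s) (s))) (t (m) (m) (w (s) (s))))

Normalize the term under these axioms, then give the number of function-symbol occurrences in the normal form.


size = 10

1. (t (r (s) (m)) (f (w (s) (s))) (t (m) (m) (w (s) (s))))  →  (t (r (s) (m)) (f (s)) (t (m) (m) (w (s) (s))))
2. (t (r (s) (m)) (f (s)) (t (m) (m) (w (s) (s))))  →  (t (r (s) (m)) (f (s)) (t (m) (m) (s)))
normal form: (t (r (s) (m)) (f (s)) (t (m) (m) (s)))


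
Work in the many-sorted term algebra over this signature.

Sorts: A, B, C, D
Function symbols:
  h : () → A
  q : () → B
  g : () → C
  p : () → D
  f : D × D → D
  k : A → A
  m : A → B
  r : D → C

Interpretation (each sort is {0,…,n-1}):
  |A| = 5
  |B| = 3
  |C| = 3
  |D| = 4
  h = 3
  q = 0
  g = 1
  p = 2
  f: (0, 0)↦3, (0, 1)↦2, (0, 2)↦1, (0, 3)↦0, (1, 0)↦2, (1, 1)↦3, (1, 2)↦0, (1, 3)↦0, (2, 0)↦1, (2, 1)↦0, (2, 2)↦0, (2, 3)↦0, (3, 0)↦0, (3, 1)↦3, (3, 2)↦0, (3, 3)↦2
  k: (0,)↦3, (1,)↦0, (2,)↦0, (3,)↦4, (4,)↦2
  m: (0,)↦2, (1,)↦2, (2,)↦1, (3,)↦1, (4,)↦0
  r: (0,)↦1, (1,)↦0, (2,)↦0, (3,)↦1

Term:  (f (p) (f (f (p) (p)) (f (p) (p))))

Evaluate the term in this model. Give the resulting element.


  p = 2
  p = 2
  p = 2
  (f (p) (p)) = f(2, 2) = 0
  p = 2
  p = 2
  (f (p) (p)) = f(2, 2) = 0
  (f (f (p) (p)) (f (p) (p))) = f(0, 0) = 3
  (f (p) (f (f (p) (p)) (f (p) (p)))) = f(2, 3) = 0

value = 0


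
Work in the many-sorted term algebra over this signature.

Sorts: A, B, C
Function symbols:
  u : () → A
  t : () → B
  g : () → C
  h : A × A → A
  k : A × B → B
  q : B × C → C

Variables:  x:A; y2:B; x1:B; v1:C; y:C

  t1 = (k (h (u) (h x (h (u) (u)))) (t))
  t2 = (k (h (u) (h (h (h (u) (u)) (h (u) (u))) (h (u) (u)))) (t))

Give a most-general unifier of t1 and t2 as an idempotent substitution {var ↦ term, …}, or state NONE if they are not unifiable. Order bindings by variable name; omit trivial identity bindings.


{x ↦ (h (h (u) (u)) (h (u) (u)))}


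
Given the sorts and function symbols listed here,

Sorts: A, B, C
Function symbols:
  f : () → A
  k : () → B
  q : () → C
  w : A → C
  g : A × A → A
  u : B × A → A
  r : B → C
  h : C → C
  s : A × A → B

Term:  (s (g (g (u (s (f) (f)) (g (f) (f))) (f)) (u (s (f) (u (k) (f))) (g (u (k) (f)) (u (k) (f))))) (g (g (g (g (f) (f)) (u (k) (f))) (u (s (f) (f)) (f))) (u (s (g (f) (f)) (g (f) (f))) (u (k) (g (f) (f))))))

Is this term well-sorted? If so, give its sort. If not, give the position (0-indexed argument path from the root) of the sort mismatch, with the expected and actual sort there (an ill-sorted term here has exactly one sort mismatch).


well-sorted; sort = B

          (f) : A
          (f) : A
        (s (f) (f)) : B
          (f) : A
          (f) : A
        (g (f) (f)) : A
      (u (s (f) (f)) (g (f) (f))) : A
      (f) : A
    (g (u (s (f) (f)) (g (f) (f))) (f)) : A
        (f) : A
          (k) : B
          (f) : A
        (u (k) (f)) : A
      (s (f) (u (k) (f))) : B
          (k) : B
          (f) : A
        (u (k) (f)) : A
          (k) : B
          (f) : A
        (u (k) (f)) : A
      (g (u (k) (f)) (u (k) (f))) : A
    (u (s (f) (u (k) (f))) (g (u (k) (f)) (u (k) (f)))) : A
  (g (g (u (s (f) (f)) (g (f) (f))) (f)) (u (s (f) (u (k) (f))) (g (u (k) (f)) (u (k) (f))))) : A
          (f) : A
          (f) : A
        (g (f) (f)) : A
          (k) : B
          (f) : A
        (u (k) (f)) : A
      (g (g (f) (f)) (u (k) (f))) : A
          (f) : A
          (f) : A
        (s (f) (f)) : B
        (f) : A
      (u (s (f) (f)) (f)) : A
    (g (g (g (f) (f)) (u (k) (f))) (u (s (f) (f)) (f))) : A
          (f) : A
          (f) : A
        (g (f) (f)) : A
          (f) : A
          (f) : A
        (g (f) (f)) : A
      (s (g (f) (f)) (g (f) (f))) : B
        (k) : B
          (f) : A
          (f) : A
        (g (f) (f)) : A
      (u (k) (g (f) (f))) : A
    (u (s (g (f) (f)) (g (f) (f))) (u (k) (g (f) (f)))) : A
  (g (g (g (g (f) (f)) (u (k) (f))) (u (s (f) (f)) (f))) (u (s (g (f) (f)) (g (f) (f))) (u (k) (g (f) (f))))) : A
(s (g (g (u (s (f) (f)) (g (f) (f))) (f)) (u (s (f) (u (k) (f))) (g (u (k) (f)) (u (k) (f))))) (g (g (g (g (f) (f)) (u (k) (f))) (u (s (f) (f)) (f))) (u (s (g (f) (f)) (g (f) (f))) (u (k) (g (f) (f)))))) : B


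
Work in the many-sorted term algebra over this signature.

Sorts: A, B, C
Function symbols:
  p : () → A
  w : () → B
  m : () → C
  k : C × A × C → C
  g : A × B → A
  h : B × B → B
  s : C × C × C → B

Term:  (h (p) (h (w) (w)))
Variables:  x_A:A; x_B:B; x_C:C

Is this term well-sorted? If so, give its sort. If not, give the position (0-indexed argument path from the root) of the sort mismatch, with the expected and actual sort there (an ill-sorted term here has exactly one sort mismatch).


ill-sorted at position [0]: expected B, got A

  (p) : A
    (w) : B
    (w) : B
  (h (w) (w)) : B
(h (p) (h (w) (w))) : ✗ arg 0 at [0] has sort A, expected B


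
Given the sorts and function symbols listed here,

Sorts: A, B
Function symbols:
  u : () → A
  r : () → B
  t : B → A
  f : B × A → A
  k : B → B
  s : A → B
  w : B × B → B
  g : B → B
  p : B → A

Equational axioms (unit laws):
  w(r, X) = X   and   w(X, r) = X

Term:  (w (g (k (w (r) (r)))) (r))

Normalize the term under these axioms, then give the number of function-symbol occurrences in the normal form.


1. (w (g (k (w (r) (r)))) (r))  →  (g (k (w (r) (r))))
2. (g (k (w (r) (r))))  →  (g (k (r)))
normal form: (g (k (r)))

size = 3


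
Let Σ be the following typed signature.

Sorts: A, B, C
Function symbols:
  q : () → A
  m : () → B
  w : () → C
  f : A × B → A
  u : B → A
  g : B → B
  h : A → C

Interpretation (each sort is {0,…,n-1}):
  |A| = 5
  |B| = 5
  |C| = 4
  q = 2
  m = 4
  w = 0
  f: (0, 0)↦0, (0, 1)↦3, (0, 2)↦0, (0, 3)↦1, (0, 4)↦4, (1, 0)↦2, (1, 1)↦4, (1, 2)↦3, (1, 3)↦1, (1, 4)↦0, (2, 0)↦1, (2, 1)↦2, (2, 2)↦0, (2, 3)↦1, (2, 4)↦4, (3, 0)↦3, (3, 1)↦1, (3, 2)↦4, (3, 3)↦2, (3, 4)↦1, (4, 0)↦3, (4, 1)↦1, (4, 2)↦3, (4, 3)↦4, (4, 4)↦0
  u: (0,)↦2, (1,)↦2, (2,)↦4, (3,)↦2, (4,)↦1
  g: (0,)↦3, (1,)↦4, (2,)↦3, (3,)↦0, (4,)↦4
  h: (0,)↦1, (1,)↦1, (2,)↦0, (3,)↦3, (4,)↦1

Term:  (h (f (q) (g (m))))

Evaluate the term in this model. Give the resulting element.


value = 1

  q = 2
  m = 4
  (g (m)) = g(4,) = 4
  (f (q) (g (m))) = f(2, 4) = 4
  (h (f (q) (g (m)))) = h(4,) = 1


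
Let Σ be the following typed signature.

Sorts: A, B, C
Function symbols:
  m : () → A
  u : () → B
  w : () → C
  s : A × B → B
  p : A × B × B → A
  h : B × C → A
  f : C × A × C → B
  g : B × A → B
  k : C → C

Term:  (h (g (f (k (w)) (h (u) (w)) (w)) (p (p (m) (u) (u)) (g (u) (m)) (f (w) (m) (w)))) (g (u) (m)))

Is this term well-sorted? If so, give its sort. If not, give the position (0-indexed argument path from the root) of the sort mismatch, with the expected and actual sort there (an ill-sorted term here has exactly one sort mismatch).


        (w) : C
      (k (w)) : C
        (u) : B
        (w) : C
      (h (u) (w)) : A
      (w) : C
    (f (k (w)) (h (u) (w)) (w)) : B
        (m) : A
        (u) : B
        (u) : B
      (p (m) (u) (u)) : A
        (u) : B
        (m) : A
      (g (u) (m)) : B
        (w) : C
        (m) : A
        (w) : C
      (f (w) (m) (w)) : B
    (p (p (m) (u) (u)) (g (u) (m)) (f (w) (m) (w))) : A
  (g (f (k (w)) (h (u) (w)) (w)) (p (p (m) (u) (u)) (g (u) (m)) (f (w) (m) (w)))) : B
    (u) : B
    (m) : A
  (g (u) (m)) : B
(h (g (f (k (w)) (h (u) (w)) (w)) (p (p (m) (u) (u)) (g (u) (m)) (f (w) (m) (w)))) (g (u) (m))) : ✗ arg 1 at [1] has sort B, expected C

ill-sorted at position [1]: expected C, got B


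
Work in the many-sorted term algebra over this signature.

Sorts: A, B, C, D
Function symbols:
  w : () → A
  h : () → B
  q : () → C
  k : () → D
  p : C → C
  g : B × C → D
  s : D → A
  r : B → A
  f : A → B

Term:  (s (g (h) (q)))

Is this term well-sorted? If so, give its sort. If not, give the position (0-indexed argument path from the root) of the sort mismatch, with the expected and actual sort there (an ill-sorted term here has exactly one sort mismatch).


    (h) : B
    (q) : C
  (g (h) (q)) : D
(s (g (h) (q))) : A

well-sorted; sort = A


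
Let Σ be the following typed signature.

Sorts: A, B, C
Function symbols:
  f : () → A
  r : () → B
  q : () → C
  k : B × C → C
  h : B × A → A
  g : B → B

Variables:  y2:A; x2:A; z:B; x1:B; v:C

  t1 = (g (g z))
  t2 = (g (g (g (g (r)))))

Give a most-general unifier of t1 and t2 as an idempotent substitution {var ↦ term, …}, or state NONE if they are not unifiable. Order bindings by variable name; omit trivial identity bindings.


{z ↦ (g (g (r)))}


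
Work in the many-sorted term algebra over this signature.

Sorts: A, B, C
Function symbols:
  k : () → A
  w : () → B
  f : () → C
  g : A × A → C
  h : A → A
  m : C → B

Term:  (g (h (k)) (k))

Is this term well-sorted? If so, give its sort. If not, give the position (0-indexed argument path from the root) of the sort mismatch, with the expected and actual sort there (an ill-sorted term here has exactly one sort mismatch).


    (k) : A
  (h (k)) : A
  (k) : A
(g (h (k)) (k)) : C

well-sorted; sort = C


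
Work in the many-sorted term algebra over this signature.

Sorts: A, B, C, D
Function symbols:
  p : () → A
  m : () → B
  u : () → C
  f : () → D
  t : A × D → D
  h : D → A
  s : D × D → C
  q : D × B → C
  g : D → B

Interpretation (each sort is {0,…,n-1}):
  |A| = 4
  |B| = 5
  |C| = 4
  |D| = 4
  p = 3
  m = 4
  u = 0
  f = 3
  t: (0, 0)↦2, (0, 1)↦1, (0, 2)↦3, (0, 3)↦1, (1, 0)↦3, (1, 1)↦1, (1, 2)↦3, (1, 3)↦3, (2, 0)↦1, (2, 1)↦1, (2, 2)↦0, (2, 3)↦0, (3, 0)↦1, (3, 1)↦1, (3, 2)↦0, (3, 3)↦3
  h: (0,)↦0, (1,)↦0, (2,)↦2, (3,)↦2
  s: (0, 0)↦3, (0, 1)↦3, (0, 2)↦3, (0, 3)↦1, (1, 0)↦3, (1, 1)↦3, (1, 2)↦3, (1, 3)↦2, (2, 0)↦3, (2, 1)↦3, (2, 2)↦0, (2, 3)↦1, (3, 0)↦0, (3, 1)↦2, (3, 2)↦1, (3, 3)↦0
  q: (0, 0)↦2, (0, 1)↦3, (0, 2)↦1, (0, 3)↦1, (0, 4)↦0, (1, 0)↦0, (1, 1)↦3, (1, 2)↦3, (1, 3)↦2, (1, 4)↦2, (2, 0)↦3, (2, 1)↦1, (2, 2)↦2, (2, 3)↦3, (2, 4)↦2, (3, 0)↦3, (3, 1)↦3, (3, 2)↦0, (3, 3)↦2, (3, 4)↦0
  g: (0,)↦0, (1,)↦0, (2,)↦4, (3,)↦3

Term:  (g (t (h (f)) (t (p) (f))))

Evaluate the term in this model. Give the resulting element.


value = 0

  f = 3
  (h (f)) = h(3,) = 2
  p = 3
  f = 3
  (t (p) (f)) = t(3, 3) = 3
  (t (h (f)) (t (p) (f))) = t(2, 3) = 0
  (g (t (h (f)) (t (p) (f)))) = g(0,) = 0


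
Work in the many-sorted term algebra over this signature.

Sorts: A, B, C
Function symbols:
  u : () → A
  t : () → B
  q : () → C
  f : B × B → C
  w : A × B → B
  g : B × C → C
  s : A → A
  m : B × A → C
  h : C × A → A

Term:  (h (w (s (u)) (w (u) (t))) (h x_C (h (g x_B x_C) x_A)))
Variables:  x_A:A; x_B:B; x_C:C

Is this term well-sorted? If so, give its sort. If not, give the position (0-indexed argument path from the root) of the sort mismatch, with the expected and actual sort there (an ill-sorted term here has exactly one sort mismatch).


ill-sorted at position [0]: expected C, got B

      (u) : A
    (s (u)) : A
      (u) : A
      (t) : B
    (w (u) (t)) : B
  (w (s (u)) (w (u) (t))) : B
    x_C : C
        x_B : B
        x_C : C
      (g x_B x_C) : C
      x_A : A
    (h (g x_B x_C) x_A) : A
  (h x_C (h (g x_B x_C) x_A)) : A
(h (w (s (u)) (w (u) (t))) (h x_C (h (g x_B x_C) x_A))) : ✗ arg 0 at [0] has sort B, expected C


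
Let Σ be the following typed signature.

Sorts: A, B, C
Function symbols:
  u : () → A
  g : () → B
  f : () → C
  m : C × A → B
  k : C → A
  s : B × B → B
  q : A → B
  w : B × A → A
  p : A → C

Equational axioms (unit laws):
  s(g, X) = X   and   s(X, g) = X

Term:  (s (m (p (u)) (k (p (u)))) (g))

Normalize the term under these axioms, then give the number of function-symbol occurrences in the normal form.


size = 6

1. (s (m (p (u)) (k (p (u)))) (g))  →  (m (p (u)) (k (p (u))))
normal form: (m (p (u)) (k (p (u))))


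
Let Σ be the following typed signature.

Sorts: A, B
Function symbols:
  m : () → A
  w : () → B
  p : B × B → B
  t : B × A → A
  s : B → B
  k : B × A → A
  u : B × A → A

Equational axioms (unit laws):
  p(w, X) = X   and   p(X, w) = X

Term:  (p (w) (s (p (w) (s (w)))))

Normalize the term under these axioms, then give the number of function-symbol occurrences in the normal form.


1. (p (w) (s (p (w) (s (w)))))  →  (s (p (w) (s (w))))
2. (s (p (w) (s (w))))  →  (s (s (w)))
normal form: (s (s (w)))

size = 3


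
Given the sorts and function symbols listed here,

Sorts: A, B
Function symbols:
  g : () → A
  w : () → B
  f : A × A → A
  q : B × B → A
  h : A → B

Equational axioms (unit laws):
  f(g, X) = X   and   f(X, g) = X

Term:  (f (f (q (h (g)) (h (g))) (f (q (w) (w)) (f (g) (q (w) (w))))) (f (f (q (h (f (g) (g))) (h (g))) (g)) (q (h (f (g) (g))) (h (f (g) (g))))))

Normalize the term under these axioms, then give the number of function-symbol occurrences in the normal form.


size = 25

1. (f (f (q (h (g)) (h (g))) (f (q (w) (w)) (f (g) (q (w) (w))))) (f (f (q (h (f (g) (g))) (h (g))) (g)) (q (h (f (g) (g))) (h (f (g) (g))))))  →  (f (f (q (h (g)) (h (g))) (f (q (w) (w)) (q (w) (w)))) (f (f (q (h (f (g) (g))) (h (g))) (g)) (q (h (f (g) (g))) (h (f (g) (g))))))
2. (f (f (q (h (g)) (h (g))) (f (q (w) (w)) (q (w) (w)))) (f (f (q (h (f (g) (g))) (h (g))) (g)) (q (h (f (g) (g))) (h (f (g) (g))))))  →  (f (f (q (h (g)) (h (g))) (f (q (w) (w)) (q (w) (w)))) (f (q (h (f (g) (g))) (h (g))) (q (h (f (g) (g))) (h (f (g) (g))))))
3. (f (f (q (h (g)) (h (g))) (f (q (w) (w)) (q (w) (w)))) (f (q (h (f (g) (g))) (h (g))) (q (h (f (g) (g))) (h (f (g) (g))))))  →  (f (f (q (h (g)) (h (g))) (f (q (w) (w)) (q (w) (w)))) (f (q (h (g)) (h (g))) (q (h (f (g) (g))) (h (f (g) (g))))))
4. (f (f (q (h (g)) (h (g))) (f (q (w) (w)) (q (w) (w)))) (f (q (h (g)) (h (g))) (q (h (f (g) (g))) (h (f (g) (g))))))  →  (f (f (q (h (g)) (h (g))) (f (q (w) (w)) (q (w) (w)))) (f (q (h (g)) (h (g))) (q (h (g)) (h (f (g) (g))))))
5. (f (f (q (h (g)) (h (g))) (f (q (w) (w)) (q (w) (w)))) (f (q (h (g)) (h (g))) (q (h (g)) (h (f (g) (g))))))  →  (f (f (q (h (g)) (h (g))) (f (q (w) (w)) (q (w) (w)))) (f (q (h (g)) (h (g))) (q (h (g)) (h (g)))))
normal form: (f (f (q (h (g)) (h (g))) (f (q (w) (w)) (q (w) (w)))) (f (q (h (g)) (h (g))) (q (h (g)) (h (g)))))


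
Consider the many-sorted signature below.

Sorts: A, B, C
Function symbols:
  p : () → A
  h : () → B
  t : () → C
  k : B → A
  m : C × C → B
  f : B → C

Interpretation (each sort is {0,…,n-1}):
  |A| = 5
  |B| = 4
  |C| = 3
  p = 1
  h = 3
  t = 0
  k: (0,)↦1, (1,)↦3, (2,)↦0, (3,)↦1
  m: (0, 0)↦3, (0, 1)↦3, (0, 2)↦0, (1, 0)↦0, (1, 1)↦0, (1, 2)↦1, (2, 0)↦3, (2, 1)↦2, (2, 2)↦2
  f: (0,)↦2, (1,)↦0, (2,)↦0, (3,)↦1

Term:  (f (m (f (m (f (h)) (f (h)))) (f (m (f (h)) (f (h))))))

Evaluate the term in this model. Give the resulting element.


  h = 3
  (f (h)) = f(3,) = 1
  h = 3
  (f (h)) = f(3,) = 1
  (m (f (h)) (f (h))) = m(1, 1) = 0
  (f (m (f (h)) (f (h)))) = f(0,) = 2
  h = 3
  (f (h)) = f(3,) = 1
  h = 3
  (f (h)) = f(3,) = 1
  (m (f (h)) (f (h))) = m(1, 1) = 0
  (f (m (f (h)) (f (h)))) = f(0,) = 2
  (m (f (m (f (h)) (f (h)))) (f (m (f (h)) (f (h))))) = m(2, 2) = 2
  (f (m (f (m (f (h)) (f (h)))) (f (m (f (h)) (f (h)))))) = f(2,) = 0

value = 0


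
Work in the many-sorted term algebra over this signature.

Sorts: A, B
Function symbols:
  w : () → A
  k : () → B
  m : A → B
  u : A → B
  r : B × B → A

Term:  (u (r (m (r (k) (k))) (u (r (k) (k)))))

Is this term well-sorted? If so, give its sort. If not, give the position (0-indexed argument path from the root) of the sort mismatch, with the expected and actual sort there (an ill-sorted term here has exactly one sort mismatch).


well-sorted; sort = B

        (k) : B
        (k) : B
      (r (k) (k)) : A
    (m (r (k) (k))) : B
        (k) : B
        (k) : B
      (r (k) (k)) : A
    (u (r (k) (k))) : B
  (r (m (r (k) (k))) (u (r (k) (k)))) : A
(u (r (m (r (k) (k))) (u (r (k) (k))))) : B


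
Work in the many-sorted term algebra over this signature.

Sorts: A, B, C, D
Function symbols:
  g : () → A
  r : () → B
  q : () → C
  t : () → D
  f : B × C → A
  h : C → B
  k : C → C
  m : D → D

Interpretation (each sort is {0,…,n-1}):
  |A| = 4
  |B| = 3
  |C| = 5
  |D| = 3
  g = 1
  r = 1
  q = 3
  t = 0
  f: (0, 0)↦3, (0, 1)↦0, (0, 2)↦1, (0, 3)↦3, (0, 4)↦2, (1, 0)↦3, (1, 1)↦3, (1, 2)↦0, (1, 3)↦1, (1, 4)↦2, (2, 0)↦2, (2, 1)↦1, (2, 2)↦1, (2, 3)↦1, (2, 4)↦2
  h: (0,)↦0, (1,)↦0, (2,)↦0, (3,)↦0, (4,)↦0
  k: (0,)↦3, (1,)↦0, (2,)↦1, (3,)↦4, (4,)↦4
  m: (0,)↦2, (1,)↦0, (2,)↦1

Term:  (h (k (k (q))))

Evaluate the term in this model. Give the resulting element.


value = 0

  q = 3
  (k (q)) = k(3,) = 4
  (k (k (q))) = k(4,) = 4
  (h (k (k (q)))) = h(4,) = 0


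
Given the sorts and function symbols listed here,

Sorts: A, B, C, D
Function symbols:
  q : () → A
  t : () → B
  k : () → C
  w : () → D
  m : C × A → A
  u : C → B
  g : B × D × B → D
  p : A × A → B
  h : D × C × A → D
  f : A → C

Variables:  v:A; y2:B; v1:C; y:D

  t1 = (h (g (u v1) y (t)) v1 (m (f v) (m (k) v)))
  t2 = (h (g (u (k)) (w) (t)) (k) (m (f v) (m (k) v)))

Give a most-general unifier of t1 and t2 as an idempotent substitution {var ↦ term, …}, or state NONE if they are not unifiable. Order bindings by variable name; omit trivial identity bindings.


{v1 ↦ (k), y ↦ (w)}


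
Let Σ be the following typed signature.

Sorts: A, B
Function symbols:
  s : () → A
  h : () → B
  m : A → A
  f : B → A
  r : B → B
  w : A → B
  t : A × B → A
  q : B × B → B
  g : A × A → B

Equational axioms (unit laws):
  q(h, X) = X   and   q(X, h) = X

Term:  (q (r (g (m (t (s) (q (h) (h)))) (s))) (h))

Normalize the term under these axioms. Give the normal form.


normal form = (r (g (m (t (s) (h))) (s)))

1. (q (r (g (m (t (s) (q (h) (h)))) (s))) (h))  →  (r (g (m (t (s) (q (h) (h)))) (s)))
2. (r (g (m (t (s) (q (h) (h)))) (s)))  →  (r (g (m (t (s) (h))) (s)))


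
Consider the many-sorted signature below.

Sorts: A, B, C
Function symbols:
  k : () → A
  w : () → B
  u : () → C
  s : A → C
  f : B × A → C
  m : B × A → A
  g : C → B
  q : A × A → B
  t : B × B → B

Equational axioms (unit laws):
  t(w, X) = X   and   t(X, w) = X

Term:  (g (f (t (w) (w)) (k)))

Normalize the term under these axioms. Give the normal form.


1. (g (f (t (w) (w)) (k)))  →  (g (f (w) (k)))

normal form = (g (f (w) (k)))


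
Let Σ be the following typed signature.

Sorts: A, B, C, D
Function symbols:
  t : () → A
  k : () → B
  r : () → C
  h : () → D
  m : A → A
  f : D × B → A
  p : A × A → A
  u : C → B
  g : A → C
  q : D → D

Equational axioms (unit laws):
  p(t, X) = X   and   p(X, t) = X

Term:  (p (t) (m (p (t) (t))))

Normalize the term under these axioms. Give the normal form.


1. (p (t) (m (p (t) (t))))  →  (m (p (t) (t)))
2. (m (p (t) (t)))  →  (m (t))

normal form = (m (t))


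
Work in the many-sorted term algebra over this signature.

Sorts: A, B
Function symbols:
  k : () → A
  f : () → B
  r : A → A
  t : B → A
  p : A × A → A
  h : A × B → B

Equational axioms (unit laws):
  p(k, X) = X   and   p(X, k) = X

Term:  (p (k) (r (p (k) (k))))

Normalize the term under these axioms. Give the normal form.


1. (p (k) (r (p (k) (k))))  →  (r (p (k) (k)))
2. (r (p (k) (k)))  →  (r (k))

normal form = (r (k))


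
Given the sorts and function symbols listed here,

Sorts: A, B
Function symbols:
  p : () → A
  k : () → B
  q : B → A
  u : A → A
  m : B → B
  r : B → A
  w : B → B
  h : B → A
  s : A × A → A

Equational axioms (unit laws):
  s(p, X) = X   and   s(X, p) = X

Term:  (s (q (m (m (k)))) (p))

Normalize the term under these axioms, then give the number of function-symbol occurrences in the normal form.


size = 4

1. (s (q (m (m (k)))) (p))  →  (q (m (m (k))))
normal form: (q (m (m (k))))


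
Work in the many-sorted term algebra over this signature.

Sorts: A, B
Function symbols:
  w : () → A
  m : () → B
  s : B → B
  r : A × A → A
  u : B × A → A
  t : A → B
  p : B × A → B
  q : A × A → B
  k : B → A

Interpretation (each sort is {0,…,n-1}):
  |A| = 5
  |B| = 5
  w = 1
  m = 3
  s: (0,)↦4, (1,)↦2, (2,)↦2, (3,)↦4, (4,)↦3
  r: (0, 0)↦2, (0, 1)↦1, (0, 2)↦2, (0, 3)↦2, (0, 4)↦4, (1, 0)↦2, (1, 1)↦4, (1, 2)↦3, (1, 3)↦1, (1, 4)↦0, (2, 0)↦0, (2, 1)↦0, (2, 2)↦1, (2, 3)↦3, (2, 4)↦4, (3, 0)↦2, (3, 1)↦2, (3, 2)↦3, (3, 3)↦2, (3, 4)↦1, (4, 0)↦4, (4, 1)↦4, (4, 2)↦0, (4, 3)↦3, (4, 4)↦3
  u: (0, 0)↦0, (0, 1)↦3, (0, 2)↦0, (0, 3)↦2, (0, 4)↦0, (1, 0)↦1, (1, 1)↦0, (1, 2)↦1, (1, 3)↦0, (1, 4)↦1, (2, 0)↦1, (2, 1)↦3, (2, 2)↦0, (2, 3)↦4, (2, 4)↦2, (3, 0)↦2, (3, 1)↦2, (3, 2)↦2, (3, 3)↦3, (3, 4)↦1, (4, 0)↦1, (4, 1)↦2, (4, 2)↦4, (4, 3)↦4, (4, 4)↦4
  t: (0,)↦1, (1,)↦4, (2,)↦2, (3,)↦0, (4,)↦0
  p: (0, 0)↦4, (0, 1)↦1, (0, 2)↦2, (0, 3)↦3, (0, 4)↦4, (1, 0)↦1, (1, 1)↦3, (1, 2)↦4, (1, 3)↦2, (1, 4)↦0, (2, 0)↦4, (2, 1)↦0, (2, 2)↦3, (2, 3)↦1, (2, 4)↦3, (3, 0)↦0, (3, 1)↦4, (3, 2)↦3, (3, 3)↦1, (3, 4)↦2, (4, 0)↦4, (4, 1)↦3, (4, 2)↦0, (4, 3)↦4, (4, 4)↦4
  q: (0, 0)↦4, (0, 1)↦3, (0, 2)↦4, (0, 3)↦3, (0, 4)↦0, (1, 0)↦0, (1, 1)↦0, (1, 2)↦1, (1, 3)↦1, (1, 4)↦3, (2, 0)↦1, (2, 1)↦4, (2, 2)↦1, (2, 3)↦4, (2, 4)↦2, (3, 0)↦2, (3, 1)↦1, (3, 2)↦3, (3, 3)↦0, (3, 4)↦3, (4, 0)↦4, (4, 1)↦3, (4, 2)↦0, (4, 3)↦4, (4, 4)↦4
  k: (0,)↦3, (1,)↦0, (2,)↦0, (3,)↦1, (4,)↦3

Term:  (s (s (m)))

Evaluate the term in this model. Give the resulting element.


value = 3

  m = 3
  (s (m)) = s(3,) = 4
  (s (s (m))) = s(4,) = 3


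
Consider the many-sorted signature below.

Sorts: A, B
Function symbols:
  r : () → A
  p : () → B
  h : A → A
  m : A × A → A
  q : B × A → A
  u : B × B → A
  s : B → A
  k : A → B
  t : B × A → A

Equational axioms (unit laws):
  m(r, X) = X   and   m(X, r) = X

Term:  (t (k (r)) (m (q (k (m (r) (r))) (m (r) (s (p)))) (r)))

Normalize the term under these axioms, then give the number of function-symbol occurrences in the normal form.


size = 8

1. (t (k (r)) (m (q (k (m (r) (r))) (m (r) (s (p)))) (r)))  →  (t (k (r)) (q (k (m (r) (r))) (m (r) (s (p)))))
2. (t (k (r)) (q (k (m (r) (r))) (m (r) (s (p)))))  →  (t (k (r)) (q (k (r)) (m (r) (s (p)))))
3. (t (k (r)) (q (k (r)) (m (r) (s (p)))))  →  (t (k (r)) (q (k (r)) (s (p))))
normal form: (t (k (r)) (q (k (r)) (s (p))))


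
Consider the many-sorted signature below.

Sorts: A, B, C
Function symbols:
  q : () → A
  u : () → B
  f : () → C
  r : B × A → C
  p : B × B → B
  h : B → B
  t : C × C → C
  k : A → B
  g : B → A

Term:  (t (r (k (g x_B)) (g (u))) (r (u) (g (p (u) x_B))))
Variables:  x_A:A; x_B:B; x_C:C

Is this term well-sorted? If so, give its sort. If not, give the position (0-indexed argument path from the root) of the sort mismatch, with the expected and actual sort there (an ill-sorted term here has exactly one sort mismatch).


        x_B : B
      (g x_B) : A
    (k (g x_B)) : B
      (u) : B
    (g (u)) : A
  (r (k (g x_B)) (g (u))) : C
    (u) : B
        (u) : B
        x_B : B
      (p (u) x_B) : B
    (g (p (u) x_B)) : A
  (r (u) (g (p (u) x_B))) : C
(t (r (k (g x_B)) (g (u))) (r (u) (g (p (u) x_B)))) : C

well-sorted; sort = C


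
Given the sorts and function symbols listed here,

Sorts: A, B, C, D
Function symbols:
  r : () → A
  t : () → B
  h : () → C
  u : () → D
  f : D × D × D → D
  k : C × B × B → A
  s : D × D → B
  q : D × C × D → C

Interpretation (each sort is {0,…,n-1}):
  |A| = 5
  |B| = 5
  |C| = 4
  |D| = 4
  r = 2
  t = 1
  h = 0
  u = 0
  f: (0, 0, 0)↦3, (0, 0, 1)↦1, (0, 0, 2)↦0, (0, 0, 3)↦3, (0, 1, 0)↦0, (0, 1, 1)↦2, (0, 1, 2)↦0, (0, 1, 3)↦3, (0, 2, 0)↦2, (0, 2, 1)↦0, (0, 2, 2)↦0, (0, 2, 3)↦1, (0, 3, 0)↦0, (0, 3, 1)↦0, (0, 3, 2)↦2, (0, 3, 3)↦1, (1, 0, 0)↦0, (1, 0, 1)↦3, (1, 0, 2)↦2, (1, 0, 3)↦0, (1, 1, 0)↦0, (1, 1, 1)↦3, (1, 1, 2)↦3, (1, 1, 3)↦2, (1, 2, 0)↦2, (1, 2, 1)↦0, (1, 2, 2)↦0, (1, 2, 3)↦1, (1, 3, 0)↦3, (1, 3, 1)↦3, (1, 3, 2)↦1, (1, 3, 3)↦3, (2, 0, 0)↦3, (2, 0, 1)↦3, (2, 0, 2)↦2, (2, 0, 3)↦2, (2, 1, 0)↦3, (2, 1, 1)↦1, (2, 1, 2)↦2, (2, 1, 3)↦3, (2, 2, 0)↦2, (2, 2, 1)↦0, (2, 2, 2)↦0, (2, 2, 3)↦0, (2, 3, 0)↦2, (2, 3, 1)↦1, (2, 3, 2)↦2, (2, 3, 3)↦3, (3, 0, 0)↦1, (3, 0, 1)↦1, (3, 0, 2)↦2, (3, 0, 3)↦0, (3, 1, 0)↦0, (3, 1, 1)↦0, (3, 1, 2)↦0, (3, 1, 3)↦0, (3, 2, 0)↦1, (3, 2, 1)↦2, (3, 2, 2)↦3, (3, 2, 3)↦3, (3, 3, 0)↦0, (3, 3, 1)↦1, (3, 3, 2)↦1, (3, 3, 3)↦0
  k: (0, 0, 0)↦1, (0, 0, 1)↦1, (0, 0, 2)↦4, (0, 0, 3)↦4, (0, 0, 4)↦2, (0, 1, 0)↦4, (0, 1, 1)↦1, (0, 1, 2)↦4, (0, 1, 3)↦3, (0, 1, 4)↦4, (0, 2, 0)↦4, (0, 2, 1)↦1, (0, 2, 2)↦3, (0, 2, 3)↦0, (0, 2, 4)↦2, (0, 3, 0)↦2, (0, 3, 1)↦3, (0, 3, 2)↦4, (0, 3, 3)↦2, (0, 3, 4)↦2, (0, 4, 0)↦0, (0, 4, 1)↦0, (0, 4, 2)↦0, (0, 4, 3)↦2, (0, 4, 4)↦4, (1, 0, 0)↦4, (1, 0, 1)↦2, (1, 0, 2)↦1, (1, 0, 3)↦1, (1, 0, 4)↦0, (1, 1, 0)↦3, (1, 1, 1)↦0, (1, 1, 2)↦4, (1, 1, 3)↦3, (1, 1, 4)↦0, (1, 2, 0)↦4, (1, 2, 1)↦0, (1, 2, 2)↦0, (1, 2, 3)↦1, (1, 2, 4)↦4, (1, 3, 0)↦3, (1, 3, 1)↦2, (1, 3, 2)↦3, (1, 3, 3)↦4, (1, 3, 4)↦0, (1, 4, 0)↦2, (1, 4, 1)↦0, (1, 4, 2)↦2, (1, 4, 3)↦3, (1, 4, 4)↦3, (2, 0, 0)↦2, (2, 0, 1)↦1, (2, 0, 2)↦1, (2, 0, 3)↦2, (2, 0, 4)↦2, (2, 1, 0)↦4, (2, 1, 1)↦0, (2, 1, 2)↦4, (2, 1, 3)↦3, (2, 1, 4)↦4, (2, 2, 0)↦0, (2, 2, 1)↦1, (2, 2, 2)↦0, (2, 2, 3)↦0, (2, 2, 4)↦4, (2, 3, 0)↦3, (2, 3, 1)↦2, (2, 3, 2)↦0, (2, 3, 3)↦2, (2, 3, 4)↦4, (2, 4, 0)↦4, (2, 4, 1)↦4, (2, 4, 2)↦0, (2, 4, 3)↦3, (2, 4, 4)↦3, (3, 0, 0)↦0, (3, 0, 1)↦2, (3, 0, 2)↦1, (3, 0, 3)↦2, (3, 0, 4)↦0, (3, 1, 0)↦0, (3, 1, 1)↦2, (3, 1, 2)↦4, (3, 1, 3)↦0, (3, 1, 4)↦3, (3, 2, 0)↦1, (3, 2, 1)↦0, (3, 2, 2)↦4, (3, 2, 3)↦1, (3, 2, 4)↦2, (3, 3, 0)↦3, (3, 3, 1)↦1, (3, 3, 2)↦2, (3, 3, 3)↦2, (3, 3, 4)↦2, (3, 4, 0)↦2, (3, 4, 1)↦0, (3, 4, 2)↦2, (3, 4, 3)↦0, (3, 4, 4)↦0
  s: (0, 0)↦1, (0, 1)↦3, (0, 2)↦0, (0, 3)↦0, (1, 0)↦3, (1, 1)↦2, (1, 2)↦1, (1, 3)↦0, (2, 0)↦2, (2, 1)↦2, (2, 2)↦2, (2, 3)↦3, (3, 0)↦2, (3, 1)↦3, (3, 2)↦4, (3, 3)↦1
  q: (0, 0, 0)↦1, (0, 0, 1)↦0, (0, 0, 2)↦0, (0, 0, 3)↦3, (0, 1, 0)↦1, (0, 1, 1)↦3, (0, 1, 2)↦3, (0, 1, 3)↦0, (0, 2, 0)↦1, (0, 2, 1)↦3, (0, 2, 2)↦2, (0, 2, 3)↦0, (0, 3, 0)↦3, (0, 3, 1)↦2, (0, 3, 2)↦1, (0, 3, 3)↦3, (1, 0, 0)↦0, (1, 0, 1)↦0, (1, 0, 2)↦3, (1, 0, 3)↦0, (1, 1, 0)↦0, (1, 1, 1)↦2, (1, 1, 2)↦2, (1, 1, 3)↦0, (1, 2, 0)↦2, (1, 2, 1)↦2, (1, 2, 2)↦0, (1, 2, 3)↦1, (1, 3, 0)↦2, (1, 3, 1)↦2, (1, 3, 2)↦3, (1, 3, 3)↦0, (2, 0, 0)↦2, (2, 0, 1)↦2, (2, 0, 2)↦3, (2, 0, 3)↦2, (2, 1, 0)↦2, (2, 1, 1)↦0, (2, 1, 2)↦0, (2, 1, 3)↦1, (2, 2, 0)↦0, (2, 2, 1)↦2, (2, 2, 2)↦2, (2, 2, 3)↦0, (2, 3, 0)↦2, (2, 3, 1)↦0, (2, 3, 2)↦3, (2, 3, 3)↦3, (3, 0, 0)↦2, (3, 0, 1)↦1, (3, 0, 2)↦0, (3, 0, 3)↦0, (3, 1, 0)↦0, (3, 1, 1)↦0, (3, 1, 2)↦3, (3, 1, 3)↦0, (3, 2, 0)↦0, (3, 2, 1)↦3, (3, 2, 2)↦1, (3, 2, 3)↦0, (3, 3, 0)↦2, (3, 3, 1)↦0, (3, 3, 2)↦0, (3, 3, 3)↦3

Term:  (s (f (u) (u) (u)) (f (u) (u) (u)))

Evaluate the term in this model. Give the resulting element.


value = 1

  u = 0
  u = 0
  u = 0
  (f (u) (u) (u)) = f(0, 0, 0) = 3
  u = 0
  u = 0
  u = 0
  (f (u) (u) (u)) = f(0, 0, 0) = 3
  (s (f (u) (u) (u)) (f (u) (u) (u))) = s(3, 3) = 1


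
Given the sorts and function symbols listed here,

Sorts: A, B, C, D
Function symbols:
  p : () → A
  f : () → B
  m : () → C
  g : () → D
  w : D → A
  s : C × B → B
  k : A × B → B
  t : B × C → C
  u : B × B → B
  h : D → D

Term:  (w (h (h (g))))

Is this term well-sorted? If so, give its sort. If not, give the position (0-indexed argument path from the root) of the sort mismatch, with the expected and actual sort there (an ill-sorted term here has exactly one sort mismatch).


      (g) : D
    (h (g)) : D
  (h (h (g))) : D
(w (h (h (g)))) : A

well-sorted; sort = A


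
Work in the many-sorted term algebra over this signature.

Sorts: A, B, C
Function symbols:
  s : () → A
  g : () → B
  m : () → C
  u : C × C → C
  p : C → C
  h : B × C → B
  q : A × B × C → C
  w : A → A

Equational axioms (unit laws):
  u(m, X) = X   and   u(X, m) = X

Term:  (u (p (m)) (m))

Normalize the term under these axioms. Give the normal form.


normal form = (p (m))

1. (u (p (m)) (m))  →  (p (m))


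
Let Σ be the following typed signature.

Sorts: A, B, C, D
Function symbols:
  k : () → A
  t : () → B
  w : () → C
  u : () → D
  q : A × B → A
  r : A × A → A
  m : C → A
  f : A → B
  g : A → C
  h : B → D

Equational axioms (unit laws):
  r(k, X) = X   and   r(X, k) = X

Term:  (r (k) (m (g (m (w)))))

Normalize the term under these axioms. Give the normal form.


1. (r (k) (m (g (m (w)))))  →  (m (g (m (w))))

normal form = (m (g (m (w))))


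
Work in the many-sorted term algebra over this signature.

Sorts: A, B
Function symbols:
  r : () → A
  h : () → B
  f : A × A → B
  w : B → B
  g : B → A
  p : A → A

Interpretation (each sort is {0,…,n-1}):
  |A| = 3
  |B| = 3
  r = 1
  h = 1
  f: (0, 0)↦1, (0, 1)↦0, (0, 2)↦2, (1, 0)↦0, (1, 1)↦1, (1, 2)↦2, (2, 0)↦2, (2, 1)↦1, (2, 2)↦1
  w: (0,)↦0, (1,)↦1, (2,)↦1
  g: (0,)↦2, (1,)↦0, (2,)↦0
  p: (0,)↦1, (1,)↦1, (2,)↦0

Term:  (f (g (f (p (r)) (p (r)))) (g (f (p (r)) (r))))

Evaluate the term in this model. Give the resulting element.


value = 1

  r = 1
  (p (r)) = p(1,) = 1
  r = 1
  (p (r)) = p(1,) = 1
  (f (p (r)) (p (r))) = f(1, 1) = 1
  (g (f (p (r)) (p (r)))) = g(1,) = 0
  r = 1
  (p (r)) = p(1,) = 1
  r = 1
  (f (p (r)) (r)) = f(1, 1) = 1
  (g (f (p (r)) (r))) = g(1,) = 0
  (f (g (f (p (r)) (p (r)))) (g (f (p (r)) (r)))) = f(0, 0) = 1


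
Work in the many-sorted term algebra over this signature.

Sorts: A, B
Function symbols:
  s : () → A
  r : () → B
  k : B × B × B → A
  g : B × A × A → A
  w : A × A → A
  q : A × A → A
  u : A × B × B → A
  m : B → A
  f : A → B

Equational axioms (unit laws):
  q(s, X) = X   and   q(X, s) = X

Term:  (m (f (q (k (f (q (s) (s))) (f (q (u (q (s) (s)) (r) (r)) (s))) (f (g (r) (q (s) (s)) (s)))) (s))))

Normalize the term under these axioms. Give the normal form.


normal form = (m (f (k (f (s)) (f (u (s) (r) (r))) (f (g (r) (s) (s))))))

1. (m (f (q (k (f (q (s) (s))) (f (q (u (q (s) (s)) (r) (r)) (s))) (f (g (r) (q (s) (s)) (s)))) (s))))  →  (m (f (k (f (q (s) (s))) (f (q (u (q (s) (s)) (r) (r)) (s))) (f (g (r) (q (s) (s)) (s))))))
2. (m (f (k (f (q (s) (s))) (f (q (u (q (s) (s)) (r) (r)) (s))) (f (g (r) (q (s) (s)) (s))))))  →  (m (f (k (f (s)) (f (q (u (q (s) (s)) (r) (r)) (s))) (f (g (r) (q (s) (s)) (s))))))
3. (m (f (k (f (s)) (f (q (u (q (s) (s)) (r) (r)) (s))) (f (g (r) (q (s) (s)) (s))))))  →  (m (f (k (f (s)) (f (u (q (s) (s)) (r) (r))) (f (g (r) (q (s) (s)) (s))))))
4. (m (f (k (f (s)) (f (u (q (s) (s)) (r) (r))) (f (g (r) (q (s) (s)) (s))))))  →  (m (f (k (f (s)) (f (u (s) (r) (r))) (f (g (r) (q (s) (s)) (s))))))
5. (m (f (k (f (s)) (f (u (s) (r) (r))) (f (g (r) (q (s) (s)) (s))))))  →  (m (f (k (f (s)) (f (u (s) (r) (r))) (f (g (r) (s) (s))))))


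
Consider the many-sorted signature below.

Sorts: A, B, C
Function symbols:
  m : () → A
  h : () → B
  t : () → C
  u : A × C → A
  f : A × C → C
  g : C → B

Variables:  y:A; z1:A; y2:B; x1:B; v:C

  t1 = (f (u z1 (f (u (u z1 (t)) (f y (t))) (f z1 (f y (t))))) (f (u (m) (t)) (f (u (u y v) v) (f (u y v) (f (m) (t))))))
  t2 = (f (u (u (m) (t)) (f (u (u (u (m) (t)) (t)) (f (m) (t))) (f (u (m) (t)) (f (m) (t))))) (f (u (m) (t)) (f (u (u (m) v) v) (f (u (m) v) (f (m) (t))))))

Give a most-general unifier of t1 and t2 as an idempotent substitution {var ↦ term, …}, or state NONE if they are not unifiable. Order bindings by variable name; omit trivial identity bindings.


{y ↦ (m), z1 ↦ (u (m) (t))}


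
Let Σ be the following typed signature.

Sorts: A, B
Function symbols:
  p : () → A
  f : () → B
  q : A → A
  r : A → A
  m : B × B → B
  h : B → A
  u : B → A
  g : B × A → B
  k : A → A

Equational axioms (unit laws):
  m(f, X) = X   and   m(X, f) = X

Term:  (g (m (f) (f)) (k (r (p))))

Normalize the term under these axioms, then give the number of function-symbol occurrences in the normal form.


size = 5

1. (g (m (f) (f)) (k (r (p))))  →  (g (f) (k (r (p))))
normal form: (g (f) (k (r (p))))


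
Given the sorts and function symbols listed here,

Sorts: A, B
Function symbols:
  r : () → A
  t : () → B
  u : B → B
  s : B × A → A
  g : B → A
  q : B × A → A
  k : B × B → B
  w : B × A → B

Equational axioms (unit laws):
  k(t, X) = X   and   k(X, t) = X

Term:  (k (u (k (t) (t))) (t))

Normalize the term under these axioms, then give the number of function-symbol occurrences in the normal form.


1. (k (u (k (t) (t))) (t))  →  (u (k (t) (t)))
2. (u (k (t) (t)))  →  (u (t))
normal form: (u (t))

size = 2


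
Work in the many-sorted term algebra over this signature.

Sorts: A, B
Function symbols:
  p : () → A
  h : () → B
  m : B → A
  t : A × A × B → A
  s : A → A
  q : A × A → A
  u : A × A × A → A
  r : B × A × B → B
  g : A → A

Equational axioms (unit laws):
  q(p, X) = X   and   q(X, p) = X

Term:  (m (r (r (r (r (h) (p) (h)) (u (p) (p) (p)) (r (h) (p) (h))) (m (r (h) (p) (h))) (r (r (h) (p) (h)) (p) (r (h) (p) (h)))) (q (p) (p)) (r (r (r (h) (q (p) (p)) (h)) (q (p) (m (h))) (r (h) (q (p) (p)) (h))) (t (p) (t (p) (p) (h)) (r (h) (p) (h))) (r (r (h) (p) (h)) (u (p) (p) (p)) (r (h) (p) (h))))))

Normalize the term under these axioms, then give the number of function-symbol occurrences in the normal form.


1. (m (r (r (r (r (h) (p) (h)) (u (p) (p) (p)) (r (h) (p) (h))) (m (r (h) (p) (h))) (r (r (h) (p) (h)) (p) (r (h) (p) (h)))) (q (p) (p)) (r (r (r (h) (q (p) (p)) (h)) (q (p) (m (h))) (r (h) (q (p) (p)) (h))) (t (p) (t (p) (p) (h)) (r (h) (p) (h))) (r (r (h) (p) (h)) (u (p) (p) (p)) (r (h) (p) (h))))))  →  (m (r (r (r (r (h) (p) (h)) (u (p) (p) (p)) (r (h) (p) (h))) (m (r (h) (p) (h))) (r (r (h) (p) (h)) (p) (r (h) (p) (h)))) (p) (r (r (r (h) (q (p) (p)) (h)) (q (p) (m (h))) (r (h) (q (p) (p)) (h))) (t (p) (t (p) (p) (h)) (r (h) (p) (h))) (r (r (h) (p) (h)) (u (p) (p) (p)) (r (h) (p) (h))))))
2. (m (r (r (r (r (h) (p) (h)) (u (p) (p) (p)) (r (h) (p) (h))) (m (r (h) (p) (h))) (r (r (h) (p) (h)) (p) (r (h) (p) (h)))) (p) (r (r (r (h) (q (p) (p)) (h)) (q (p) (m (h))) (r (h) (q (p) (p)) (h))) (t (p) (t (p) (p) (h)) (r (h) (p) (h))) (r (r (h) (p) (h)) (u (p) (p) (p)) (r (h) (p) (h))))))  →  (m (r (r (r (r (h) (p) (h)) (u (p) (p) (p)) (r (h) (p) (h))) (m (r (h) (p) (h))) (r (r (h) (p) (h)) (p) (r (h) (p) (h)))) (p) (r (r (r (h) (p) (h)) (q (p) (m (h))) (r (h) (q (p) (p)) (h))) (t (p) (t (p) (p) (h)) (r (h) (p) (h))) (r (r (h) (p) (h)) (u (p) (p) (p)) (r (h) (p) (h))))))
3. (m (r (r (r (r (h) (p) (h)) (u (p) (p) (p)) (r (h) (p) (h))) (m (r (h) (p) (h))) (r (r (h) (p) (h)) (p) (r (h) (p) (h)))) (p) (r (r (r (h) (p) (h)) (q (p) (m (h))) (r (h) (q (p) (p)) (h))) (t (p) (t (p) (p) (h)) (r (h) (p) (h))) (r (r (h) (p) (h)) (u (p) (p) (p)) (r (h) (p) (h))))))  →  (m (r (r (r (r (h) (p) (h)) (u (p) (p) (p)) (r (h) (p) (h))) (m (r (h) (p) (h))) (r (r (h) (p) (h)) (p) (r (h) (p) (h)))) (p) (r (r (r (h) (p) (h)) (m (h)) (r (h) (q (p) (p)) (h))) (t (p) (t (p) (p) (h)) (r (h) (p) (h))) (r (r (h) (p) (h)) (u (p) (p) (p)) (r (h) (p) (h))))))
4. (m (r (r (r (r (h) (p) (h)) (u (p) (p) (p)) (r (h) (p) (h))) (m (r (h) (p) (h))) (r (r (h) (p) (h)) (p) (r (h) (p) (h)))) (p) (r (r (r (h) (p) (h)) (m (h)) (r (h) (q (p) (p)) (h))) (t (p) (t (p) (p) (h)) (r (h) (p) (h))) (r (r (h) (p) (h)) (u (p) (p) (p)) (r (h) (p) (h))))))  →  (m (r (r (r (r (h) (p) (h)) (u (p) (p) (p)) (r (h) (p) (h))) (m (r (h) (p) (h))) (r (r (h) (p) (h)) (p) (r (h) (p) (h)))) (p) (r (r (r (h) (p) (h)) (m (h)) (r (h) (p) (h))) (t (p) (t (p) (p) (h)) (r (h) (p) (h))) (r (r (h) (p) (h)) (u (p) (p) (p)) (r (h) (p) (h))))))
normal form: (m (r (r (r (r (h) (p) (h)) (u (p) (p) (p)) (r (h) (p) (h))) (m (r (h) (p) (h))) (r (r (h) (p) (h)) (p) (r (h) (p) (h)))) (p) (r (r (r (h) (p) (h)) (m (h)) (r (h) (p) (h))) (t (p) (t (p) (p) (h)) (r (h) (p) (h))) (r (r (h) (p) (h)) (u (p) (p) (p)) (r (h) (p) (h))))))

size = 67


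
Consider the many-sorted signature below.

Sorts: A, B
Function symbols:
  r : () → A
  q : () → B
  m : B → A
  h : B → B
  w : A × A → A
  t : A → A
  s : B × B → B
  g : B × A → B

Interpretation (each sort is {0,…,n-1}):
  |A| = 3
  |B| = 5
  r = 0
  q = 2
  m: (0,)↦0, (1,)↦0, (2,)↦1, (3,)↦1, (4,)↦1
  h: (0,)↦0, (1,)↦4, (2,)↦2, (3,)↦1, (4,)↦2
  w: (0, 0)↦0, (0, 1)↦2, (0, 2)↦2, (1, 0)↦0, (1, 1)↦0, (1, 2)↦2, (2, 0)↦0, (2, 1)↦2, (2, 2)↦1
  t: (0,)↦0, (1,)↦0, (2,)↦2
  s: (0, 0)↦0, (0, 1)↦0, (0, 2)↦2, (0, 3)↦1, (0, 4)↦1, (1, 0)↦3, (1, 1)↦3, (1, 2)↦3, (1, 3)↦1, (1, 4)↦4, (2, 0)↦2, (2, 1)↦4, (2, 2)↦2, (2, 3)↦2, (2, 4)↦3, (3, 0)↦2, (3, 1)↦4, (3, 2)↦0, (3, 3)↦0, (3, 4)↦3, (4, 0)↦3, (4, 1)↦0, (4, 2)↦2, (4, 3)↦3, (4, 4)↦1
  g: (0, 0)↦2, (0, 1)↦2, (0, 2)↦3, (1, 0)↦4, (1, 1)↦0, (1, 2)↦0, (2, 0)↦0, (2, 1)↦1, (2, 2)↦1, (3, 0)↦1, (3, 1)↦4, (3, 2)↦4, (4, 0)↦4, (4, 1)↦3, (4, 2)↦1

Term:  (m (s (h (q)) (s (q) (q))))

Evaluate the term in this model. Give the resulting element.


value = 1

  q = 2
  (h (q)) = h(2,) = 2
  q = 2
  q = 2
  (s (q) (q)) = s(2, 2) = 2
  (s (h (q)) (s (q) (q))) = s(2, 2) = 2
  (m (s (h (q)) (s (q) (q)))) = m(2,) = 1
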